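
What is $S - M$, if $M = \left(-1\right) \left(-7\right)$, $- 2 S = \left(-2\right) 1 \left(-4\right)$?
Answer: $-11$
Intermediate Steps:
$S = -4$ ($S = - \frac{\left(-2\right) 1 \left(-4\right)}{2} = - \frac{\left(-2\right) \left(-4\right)}{2} = \left(- \frac{1}{2}\right) 8 = -4$)
$M = 7$
$S - M = -4 - 7 = -11$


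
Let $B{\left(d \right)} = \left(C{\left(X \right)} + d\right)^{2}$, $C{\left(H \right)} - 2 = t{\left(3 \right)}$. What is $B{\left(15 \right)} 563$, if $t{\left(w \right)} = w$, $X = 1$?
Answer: $225200$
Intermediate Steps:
$C{\left(H \right)} = 5$ ($C{\left(H \right)} = 2 + 3 = 5$)
$B{\left(d \right)} = \left(5 + d\right)^{2}$
$B{\left(15 \right)} 563 = \left(5 + 15\right)^{2} \cdot 563 = 20^{2} \cdot 563 = 400 \cdot 563 = 225200$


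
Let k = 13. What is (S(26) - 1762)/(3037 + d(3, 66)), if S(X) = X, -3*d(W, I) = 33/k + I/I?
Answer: -67704/118397 ≈ -0.57184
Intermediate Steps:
d(W, I) = -46/39 (d(W, I) = -(33/13 + I/I)/3 = -(33*(1/13) + 1)/3 = -(33/13 + 1)/3 = -1/3*46/13 = -46/39)
(S(26) - 1762)/(3037 + d(3, 66)) = (26 - 1762)/(3037 - 46/39) = -1736/118397/39 = -1736*39/118397 = -67704/118397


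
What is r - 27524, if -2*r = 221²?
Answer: -103889/2 ≈ -51945.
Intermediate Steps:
r = -48841/2 (r = -½*221² = -½*48841 = -48841/2 ≈ -24421.)
r - 27524 = -48841/2 - 27524 = -103889/2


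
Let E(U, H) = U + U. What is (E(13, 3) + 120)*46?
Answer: 6716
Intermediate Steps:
E(U, H) = 2*U
(E(13, 3) + 120)*46 = (2*13 + 120)*46 = (26 + 120)*46 = 146*46 = 6716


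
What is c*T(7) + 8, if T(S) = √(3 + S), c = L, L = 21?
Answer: 8 + 21*√10 ≈ 74.408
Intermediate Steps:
c = 21
c*T(7) + 8 = 21*√(3 + 7) + 8 = 21*√10 + 8 = 8 + 21*√10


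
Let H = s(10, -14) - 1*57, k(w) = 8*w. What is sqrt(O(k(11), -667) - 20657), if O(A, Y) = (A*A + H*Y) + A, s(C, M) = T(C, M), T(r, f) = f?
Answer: 2*sqrt(8633) ≈ 185.83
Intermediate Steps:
s(C, M) = M
H = -71 (H = -14 - 1*57 = -14 - 57 = -71)
O(A, Y) = A + A**2 - 71*Y (O(A, Y) = (A*A - 71*Y) + A = (A**2 - 71*Y) + A = A + A**2 - 71*Y)
sqrt(O(k(11), -667) - 20657) = sqrt((8*11 + (8*11)**2 - 71*(-667)) - 20657) = sqrt((88 + 88**2 + 47357) - 20657) = sqrt((88 + 7744 + 47357) - 20657) = sqrt(55189 - 20657) = sqrt(34532) = 2*sqrt(8633)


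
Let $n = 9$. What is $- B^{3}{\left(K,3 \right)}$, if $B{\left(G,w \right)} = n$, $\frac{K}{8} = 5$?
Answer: $-729$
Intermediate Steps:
$K = 40$ ($K = 8 \cdot 5 = 40$)
$B{\left(G,w \right)} = 9$
$- B^{3}{\left(K,3 \right)} = - 9^{3} = \left(-1\right) 729 = -729$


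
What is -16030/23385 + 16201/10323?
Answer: 14225513/16093557 ≈ 0.88393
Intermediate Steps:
-16030/23385 + 16201/10323 = -16030*1/23385 + 16201*(1/10323) = -3206/4677 + 16201/10323 = 14225513/16093557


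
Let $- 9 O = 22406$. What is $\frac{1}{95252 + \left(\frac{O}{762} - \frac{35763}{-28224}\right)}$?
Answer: $\frac{1536192}{146322287969} \approx 1.0499 \cdot 10^{-5}$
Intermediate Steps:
$O = - \frac{22406}{9}$ ($O = \left(- \frac{1}{9}\right) 22406 = - \frac{22406}{9} \approx -2489.6$)
$\frac{1}{95252 + \left(\frac{O}{762} - \frac{35763}{-28224}\right)} = \frac{1}{95252 - \left(- \frac{1703}{1344} + \frac{11203}{3429}\right)} = \frac{1}{95252 - \frac{3072415}{1536192}} = \frac{1}{\frac{146322287969}{1536192}} = \frac{1536192}{146322287969}$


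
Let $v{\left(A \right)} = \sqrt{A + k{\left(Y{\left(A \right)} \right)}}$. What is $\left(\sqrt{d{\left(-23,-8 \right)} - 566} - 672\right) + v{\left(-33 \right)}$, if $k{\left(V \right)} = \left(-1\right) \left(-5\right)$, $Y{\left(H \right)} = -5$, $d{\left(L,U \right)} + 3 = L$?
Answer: $-672 + 2 i \sqrt{7} + 4 i \sqrt{37} \approx -672.0 + 29.623 i$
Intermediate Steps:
$d{\left(L,U \right)} = -3 + L$
$k{\left(V \right)} = 5$
$v{\left(A \right)} = \sqrt{5 + A}$ ($v{\left(A \right)} = \sqrt{A + 5} = \sqrt{5 + A}$)
$\left(\sqrt{d{\left(-23,-8 \right)} - 566} - 672\right) + v{\left(-33 \right)} = \left(\sqrt{\left(-3 - 23\right) - 566} - 672\right) + \sqrt{5 - 33} = \left(\sqrt{-26 - 566} - 672\right) + \sqrt{-28} = \left(\sqrt{-592} - 672\right) + 2 i \sqrt{7} = \left(4 i \sqrt{37} - 672\right) + 2 i \sqrt{7} = \left(-672 + 4 i \sqrt{37}\right) + 2 i \sqrt{7} = -672 + 2 i \sqrt{7} + 4 i \sqrt{37}$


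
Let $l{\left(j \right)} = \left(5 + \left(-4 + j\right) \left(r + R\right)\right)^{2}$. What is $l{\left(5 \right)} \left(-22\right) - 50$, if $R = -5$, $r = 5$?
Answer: $-600$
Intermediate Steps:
$l{\left(j \right)} = 25$ ($l{\left(j \right)} = \left(5 + \left(-4 + j\right) \left(5 - 5\right)\right)^{2} = \left(5 + \left(-4 + j\right) 0\right)^{2} = \left(5 + 0\right)^{2} = 5^{2} = 25$)
$l{\left(5 \right)} \left(-22\right) - 50 = 25 \left(-22\right) - 50 = -550 - 50 = -600$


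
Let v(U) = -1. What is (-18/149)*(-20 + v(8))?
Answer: 378/149 ≈ 2.5369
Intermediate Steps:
(-18/149)*(-20 + v(8)) = (-18/149)*(-20 - 1) = -18*1/149*(-21) = -18/149*(-21) = 378/149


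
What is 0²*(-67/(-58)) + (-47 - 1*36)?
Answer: -83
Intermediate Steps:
0²*(-67/(-58)) + (-47 - 1*36) = 0*(-67*(-1/58)) + (-47 - 36) = 0*(67/58) - 83 = 0 - 83 = -83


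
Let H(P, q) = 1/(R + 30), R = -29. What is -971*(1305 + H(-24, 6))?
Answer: -1268126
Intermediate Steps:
H(P, q) = 1 (H(P, q) = 1/(-29 + 30) = 1/1 = 1)
-971*(1305 + H(-24, 6)) = -971*(1305 + 1) = -971*1306 = -1268126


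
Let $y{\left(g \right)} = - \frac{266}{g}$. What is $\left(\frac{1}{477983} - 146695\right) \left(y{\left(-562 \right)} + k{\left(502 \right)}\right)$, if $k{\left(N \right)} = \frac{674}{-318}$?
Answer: $\frac{5157158025333200}{21355802457} \approx 2.4149 \cdot 10^{5}$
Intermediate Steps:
$k{\left(N \right)} = - \frac{337}{159}$ ($k{\left(N \right)} = 674 \left(- \frac{1}{318}\right) = - \frac{337}{159}$)
$\left(\frac{1}{477983} - 146695\right) \left(y{\left(-562 \right)} + k{\left(502 \right)}\right) = \left(\frac{1}{477983} - 146695\right) \left(- \frac{266}{-562} - \frac{337}{159}\right) = \left(\frac{1}{477983} - 146695\right) \left(\left(-266\right) \left(- \frac{1}{562}\right) - \frac{337}{159}\right) = - \frac{70117716184 \left(\frac{133}{281} - \frac{337}{159}\right)}{477983} = \left(- \frac{70117716184}{477983}\right) \left(- \frac{73550}{44679}\right) = \frac{5157158025333200}{21355802457}$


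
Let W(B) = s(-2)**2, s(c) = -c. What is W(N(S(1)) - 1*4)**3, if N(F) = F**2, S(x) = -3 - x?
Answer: 64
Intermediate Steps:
W(B) = 4 (W(B) = (-1*(-2))**2 = 2**2 = 4)
W(N(S(1)) - 1*4)**3 = 4**3 = 64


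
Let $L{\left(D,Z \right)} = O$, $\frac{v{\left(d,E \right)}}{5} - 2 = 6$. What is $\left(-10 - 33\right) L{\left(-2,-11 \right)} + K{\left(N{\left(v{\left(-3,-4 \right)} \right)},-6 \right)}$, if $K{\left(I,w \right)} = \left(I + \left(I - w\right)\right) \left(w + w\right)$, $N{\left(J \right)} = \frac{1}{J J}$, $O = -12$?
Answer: $\frac{88797}{200} \approx 443.98$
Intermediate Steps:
$v{\left(d,E \right)} = 40$ ($v{\left(d,E \right)} = 10 + 5 \cdot 6 = 10 + 30 = 40$)
$L{\left(D,Z \right)} = -12$
$N{\left(J \right)} = \frac{1}{J^{2}}$
$K{\left(I,w \right)} = 2 w \left(- w + 2 I\right)$ ($K{\left(I,w \right)} = \left(- w + 2 I\right) 2 w = 2 w \left(- w + 2 I\right)$)
$\left(-10 - 33\right) L{\left(-2,-11 \right)} + K{\left(N{\left(v{\left(-3,-4 \right)} \right)},-6 \right)} = \left(-10 - 33\right) \left(-12\right) + 2 \left(-6\right) \left(\left(-1\right) \left(-6\right) + \frac{2}{1600}\right) = \left(-43\right) \left(-12\right) + 2 \left(-6\right) \left(6 + 2 \cdot \frac{1}{1600}\right) = 516 + 2 \left(-6\right) \left(6 + \frac{1}{800}\right) = 516 + 2 \left(-6\right) \frac{4801}{800} = 516 - \frac{14403}{200} = \frac{88797}{200}$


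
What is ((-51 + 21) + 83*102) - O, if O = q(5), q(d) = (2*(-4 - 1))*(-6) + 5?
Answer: 8371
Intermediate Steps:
q(d) = 65 (q(d) = (2*(-5))*(-6) + 5 = -10*(-6) + 5 = 60 + 5 = 65)
O = 65
((-51 + 21) + 83*102) - O = ((-51 + 21) + 83*102) - 1*65 = (-30 + 8466) - 65 = 8436 - 65 = 8371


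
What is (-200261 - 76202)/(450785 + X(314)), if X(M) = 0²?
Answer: -276463/450785 ≈ -0.61329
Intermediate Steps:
X(M) = 0
(-200261 - 76202)/(450785 + X(314)) = (-200261 - 76202)/(450785 + 0) = -276463/450785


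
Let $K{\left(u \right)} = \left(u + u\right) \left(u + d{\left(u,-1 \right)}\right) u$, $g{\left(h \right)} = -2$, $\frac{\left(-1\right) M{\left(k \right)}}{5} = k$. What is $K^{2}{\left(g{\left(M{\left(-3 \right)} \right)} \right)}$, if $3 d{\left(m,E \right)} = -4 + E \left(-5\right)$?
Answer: $\frac{1600}{9} \approx 177.78$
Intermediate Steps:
$d{\left(m,E \right)} = - \frac{4}{3} - \frac{5 E}{3}$ ($d{\left(m,E \right)} = \frac{-4 + E \left(-5\right)}{3} = \frac{-4 - 5 E}{3} = - \frac{4}{3} - \frac{5 E}{3}$)
$M{\left(k \right)} = - 5 k$
$K{\left(u \right)} = 2 u^{2} \left(\frac{1}{3} + u\right)$ ($K{\left(u \right)} = \left(u + u\right) \left(u - - \frac{1}{3}\right) u = 2 u \left(u + \left(- \frac{4}{3} + \frac{5}{3}\right)\right) u = 2 u \left(u + \frac{1}{3}\right) u = 2 u \left(\frac{1}{3} + u\right) u = 2 u^{2} \left(\frac{1}{3} + u\right)$)
$K^{2}{\left(g{\left(M{\left(-3 \right)} \right)} \right)} = \left(\left(-2\right)^{2} \left(\frac{2}{3} + 2 \left(-2\right)\right)\right)^{2} = \left(4 \left(\frac{2}{3} - 4\right)\right)^{2} = \left(4 \left(- \frac{10}{3}\right)\right)^{2} = \left(- \frac{40}{3}\right)^{2} = \frac{1600}{9}$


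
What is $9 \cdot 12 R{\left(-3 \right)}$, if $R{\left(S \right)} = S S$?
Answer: $972$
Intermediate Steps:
$R{\left(S \right)} = S^{2}$
$9 \cdot 12 R{\left(-3 \right)} = 9 \cdot 12 \left(-3\right)^{2} = 108 \cdot 9 = 972$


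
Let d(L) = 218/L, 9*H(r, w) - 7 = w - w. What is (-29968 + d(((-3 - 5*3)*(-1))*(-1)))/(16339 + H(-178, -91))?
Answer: -269821/147058 ≈ -1.8348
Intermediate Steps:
H(r, w) = 7/9 (H(r, w) = 7/9 + (w - w)/9 = 7/9 + (⅑)*0 = 7/9 + 0 = 7/9)
(-29968 + d(((-3 - 5*3)*(-1))*(-1)))/(16339 + H(-178, -91)) = (-29968 + 218/((((-3 - 5*3)*(-1))*(-1))))/(16339 + 7/9) = (-29968 + 218/((((-3 - 15)*(-1))*(-1))))/(147058/9) = (-29968 + 218/((-18*(-1)*(-1))))*(9/147058) = (-29968 + 218/((18*(-1))))*(9/147058) = (-29968 + 218/(-18))*(9/147058) = (-29968 + 218*(-1/18))*(9/147058) = (-29968 - 109/9)*(9/147058) = -269821/9*9/147058 = -269821/147058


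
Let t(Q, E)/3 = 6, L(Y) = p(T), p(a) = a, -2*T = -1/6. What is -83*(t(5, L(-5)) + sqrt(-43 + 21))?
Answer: -1494 - 83*I*sqrt(22) ≈ -1494.0 - 389.3*I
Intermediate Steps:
T = 1/12 (T = -(-1)/(2*6) = -1/2*(-1/6) = 1/12 ≈ 0.083333)
L(Y) = 1/12
t(Q, E) = 18 (t(Q, E) = 3*6 = 18)
-83*(t(5, L(-5)) + sqrt(-43 + 21)) = -83*(18 + sqrt(-43 + 21)) = -83*(18 + sqrt(-22)) = -83*(18 + I*sqrt(22)) = -1494 - 83*I*sqrt(22)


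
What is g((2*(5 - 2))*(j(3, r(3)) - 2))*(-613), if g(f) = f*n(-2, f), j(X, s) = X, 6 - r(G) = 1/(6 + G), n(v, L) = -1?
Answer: 3678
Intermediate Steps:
r(G) = 6 - 1/(6 + G)
g(f) = -f (g(f) = f*(-1) = -f)
g((2*(5 - 2))*(j(3, r(3)) - 2))*(-613) = -2*(5 - 2)*(3 - 2)*(-613) = -2*3*(-613) = -6*(-613) = 3678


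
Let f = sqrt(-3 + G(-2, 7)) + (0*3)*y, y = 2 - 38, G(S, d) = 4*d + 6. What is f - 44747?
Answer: -44747 + sqrt(31) ≈ -44741.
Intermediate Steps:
G(S, d) = 6 + 4*d
y = -36
f = sqrt(31) (f = sqrt(-3 + (6 + 4*7)) + (0*3)*(-36) = sqrt(-3 + (6 + 28)) + 0*(-36) = sqrt(-3 + 34) + 0 = sqrt(31) + 0 = sqrt(31) ≈ 5.5678)
f - 44747 = sqrt(31) - 44747 = -44747 + sqrt(31)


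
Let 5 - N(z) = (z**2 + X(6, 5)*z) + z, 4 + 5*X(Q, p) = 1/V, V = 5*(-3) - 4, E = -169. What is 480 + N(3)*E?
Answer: 118946/95 ≈ 1252.1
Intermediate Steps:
V = -19 (V = -15 - 4 = -19)
X(Q, p) = -77/95 (X(Q, p) = -4/5 + (1/5)/(-19) = -4/5 + (1/5)*(-1/19) = -4/5 - 1/95 = -77/95)
N(z) = 5 - z**2 - 18*z/95 (N(z) = 5 - ((z**2 - 77*z/95) + z) = 5 - (z**2 + 18*z/95) = 5 + (-z**2 - 18*z/95) = 5 - z**2 - 18*z/95)
480 + N(3)*E = 480 + (5 - 1*3**2 - 18/95*3)*(-169) = 480 + (5 - 1*9 - 54/95)*(-169) = 480 + (5 - 9 - 54/95)*(-169) = 480 - 434/95*(-169) = 480 + 73346/95 = 118946/95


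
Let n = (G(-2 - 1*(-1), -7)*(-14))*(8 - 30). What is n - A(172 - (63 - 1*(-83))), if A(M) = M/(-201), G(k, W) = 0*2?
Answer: 26/201 ≈ 0.12935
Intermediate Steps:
G(k, W) = 0
A(M) = -M/201 (A(M) = M*(-1/201) = -M/201)
n = 0 (n = (0*(-14))*(8 - 30) = 0*(-22) = 0)
n - A(172 - (63 - 1*(-83))) = 0 - (-1)*(172 - (63 - 1*(-83)))/201 = 0 - (-1)*(172 - (63 + 83))/201 = 0 - (-1)*(172 - 1*146)/201 = 0 - (-1)*(172 - 146)/201 = 0 - (-1)*26/201 = 0 - 1*(-26/201) = 0 + 26/201 = 26/201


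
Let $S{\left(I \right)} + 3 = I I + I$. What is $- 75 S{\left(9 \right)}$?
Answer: $-6525$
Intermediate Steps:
$S{\left(I \right)} = -3 + I + I^{2}$ ($S{\left(I \right)} = -3 + \left(I I + I\right) = -3 + \left(I^{2} + I\right) = -3 + \left(I + I^{2}\right) = -3 + I + I^{2}$)
$- 75 S{\left(9 \right)} = - 75 \left(-3 + 9 + 9^{2}\right) = - 75 \left(-3 + 9 + 81\right) = \left(-75\right) 87 = -6525$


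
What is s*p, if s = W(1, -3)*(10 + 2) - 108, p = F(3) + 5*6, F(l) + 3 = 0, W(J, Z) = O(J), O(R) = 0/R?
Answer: -2916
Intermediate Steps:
O(R) = 0
W(J, Z) = 0
F(l) = -3 (F(l) = -3 + 0 = -3)
p = 27 (p = -3 + 5*6 = -3 + 30 = 27)
s = -108 (s = 0*(10 + 2) - 108 = 0*12 - 108 = 0 - 108 = -108)
s*p = -108*27 = -2916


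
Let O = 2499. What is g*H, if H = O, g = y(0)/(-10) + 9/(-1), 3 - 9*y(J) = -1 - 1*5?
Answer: -227409/10 ≈ -22741.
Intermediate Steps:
y(J) = 1 (y(J) = 1/3 - (-1 - 1*5)/9 = 1/3 - (-1 - 5)/9 = 1/3 - 1/9*(-6) = 1/3 + 2/3 = 1)
g = -91/10 (g = 1/(-10) + 9/(-1) = 1*(-1/10) + 9*(-1) = -1/10 - 9 = -91/10 ≈ -9.1000)
H = 2499
g*H = -91/10*2499 = -227409/10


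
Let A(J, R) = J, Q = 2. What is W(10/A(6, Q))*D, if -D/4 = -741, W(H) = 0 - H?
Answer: -4940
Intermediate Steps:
W(H) = -H
D = 2964 (D = -4*(-741) = 2964)
W(10/A(6, Q))*D = -10/6*2964 = -1*5/3*2964 = -5/3*2964 = -4940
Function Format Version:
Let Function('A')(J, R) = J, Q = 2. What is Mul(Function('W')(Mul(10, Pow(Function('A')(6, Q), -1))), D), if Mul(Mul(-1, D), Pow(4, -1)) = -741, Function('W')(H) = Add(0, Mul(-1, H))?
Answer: -4940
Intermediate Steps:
Function('W')(H) = Mul(-1, H)
D = 2964 (D = Mul(-4, -741) = 2964)
Mul(Function('W')(Mul(10, Pow(Function('A')(6, Q), -1))), D) = Mul(Mul(-1, Mul(10, Pow(6, -1))), 2964) = Mul(Mul(-1, Mul(10, Rational(1, 6))), 2964) = Mul(Mul(-1, Rational(5, 3)), 2964) = Mul(Rational(-5, 3), 2964) = -4940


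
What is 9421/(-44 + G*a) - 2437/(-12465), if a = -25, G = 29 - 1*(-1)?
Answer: -115497787/9897210 ≈ -11.670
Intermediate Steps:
G = 30 (G = 29 + 1 = 30)
9421/(-44 + G*a) - 2437/(-12465) = 9421/(-44 + 30*(-25)) - 2437/(-12465) = 9421/(-44 - 750) - 2437*(-1/12465) = 9421/(-794) + 2437/12465 = 9421*(-1/794) + 2437/12465 = -9421/794 + 2437/12465 = -115497787/9897210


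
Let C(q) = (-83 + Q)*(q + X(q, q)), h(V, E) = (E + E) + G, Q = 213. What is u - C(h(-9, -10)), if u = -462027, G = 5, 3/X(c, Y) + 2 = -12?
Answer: -3220344/7 ≈ -4.6005e+5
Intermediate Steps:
X(c, Y) = -3/14 (X(c, Y) = 3/(-2 - 12) = 3/(-14) = 3*(-1/14) = -3/14)
h(V, E) = 5 + 2*E (h(V, E) = (E + E) + 5 = 2*E + 5 = 5 + 2*E)
C(q) = -195/7 + 130*q (C(q) = (-83 + 213)*(q - 3/14) = 130*(-3/14 + q) = -195/7 + 130*q)
u - C(h(-9, -10)) = -462027 - (-195/7 + 130*(5 + 2*(-10))) = -462027 - (-195/7 + 130*(5 - 20)) = -462027 - (-195/7 + 130*(-15)) = -462027 - (-195/7 - 1950) = -462027 - 1*(-13845/7) = -462027 + 13845/7 = -3220344/7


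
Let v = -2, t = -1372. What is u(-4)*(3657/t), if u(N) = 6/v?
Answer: 10971/1372 ≈ 7.9964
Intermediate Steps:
u(N) = -3 (u(N) = 6/(-2) = 6*(-½) = -3)
u(-4)*(3657/t) = -10971/(-1372) = -10971*(-1)/1372 = -3*(-3657/1372) = 10971/1372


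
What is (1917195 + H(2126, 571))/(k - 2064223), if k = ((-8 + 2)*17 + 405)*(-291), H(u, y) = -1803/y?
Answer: -547358271/614509058 ≈ -0.89072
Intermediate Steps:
k = -88173 (k = (-6*17 + 405)*(-291) = (-102 + 405)*(-291) = 303*(-291) = -88173)
(1917195 + H(2126, 571))/(k - 2064223) = (1917195 - 1803/571)/(-88173 - 2064223) = (1917195 - 1803*1/571)/(-2152396) = (1917195 - 1803/571)*(-1/2152396) = (1094716542/571)*(-1/2152396) = -547358271/614509058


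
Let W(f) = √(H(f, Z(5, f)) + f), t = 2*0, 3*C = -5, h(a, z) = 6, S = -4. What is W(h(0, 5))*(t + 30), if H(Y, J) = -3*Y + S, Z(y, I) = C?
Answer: 120*I ≈ 120.0*I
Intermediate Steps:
C = -5/3 (C = (⅓)*(-5) = -5/3 ≈ -1.6667)
t = 0
Z(y, I) = -5/3
H(Y, J) = -4 - 3*Y (H(Y, J) = -3*Y - 4 = -4 - 3*Y)
W(f) = √(-4 - 2*f) (W(f) = √((-4 - 3*f) + f) = √(-4 - 2*f))
W(h(0, 5))*(t + 30) = √(-4 - 2*6)*(0 + 30) = √(-4 - 12)*30 = √(-16)*30 = (4*I)*30 = 120*I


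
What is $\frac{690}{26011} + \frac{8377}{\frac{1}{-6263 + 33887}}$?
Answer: $\frac{6019107917418}{26011} \approx 2.3141 \cdot 10^{8}$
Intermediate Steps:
$\frac{690}{26011} + \frac{8377}{\frac{1}{-6263 + 33887}} = 690 \cdot \frac{1}{26011} + \frac{8377}{\frac{1}{27624}} = \frac{690}{26011} + 8377 \frac{1}{\frac{1}{27624}} = \frac{690}{26011} + 8377 \cdot 27624 = \frac{690}{26011} + 231406248 = \frac{6019107917418}{26011}$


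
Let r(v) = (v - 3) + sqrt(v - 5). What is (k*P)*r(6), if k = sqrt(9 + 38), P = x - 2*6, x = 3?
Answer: -36*sqrt(47) ≈ -246.80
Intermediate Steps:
P = -9 (P = 3 - 2*6 = 3 - 12 = -9)
k = sqrt(47) ≈ 6.8557
r(v) = -3 + v + sqrt(-5 + v) (r(v) = (-3 + v) + sqrt(-5 + v) = -3 + v + sqrt(-5 + v))
(k*P)*r(6) = (sqrt(47)*(-9))*(-3 + 6 + sqrt(-5 + 6)) = (-9*sqrt(47))*(-3 + 6 + sqrt(1)) = (-9*sqrt(47))*(-3 + 6 + 1) = -9*sqrt(47)*4 = -36*sqrt(47)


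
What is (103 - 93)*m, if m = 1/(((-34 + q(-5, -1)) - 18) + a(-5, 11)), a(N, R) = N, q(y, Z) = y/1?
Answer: -5/31 ≈ -0.16129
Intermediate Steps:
q(y, Z) = y (q(y, Z) = y*1 = y)
m = -1/62 (m = 1/(((-34 - 5) - 18) - 5) = 1/((-39 - 18) - 5) = 1/(-57 - 5) = 1/(-62) = -1/62 ≈ -0.016129)
(103 - 93)*m = (103 - 93)*(-1/62) = 10*(-1/62) = -5/31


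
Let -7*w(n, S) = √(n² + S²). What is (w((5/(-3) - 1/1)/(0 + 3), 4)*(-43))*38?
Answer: 6536*√85/63 ≈ 956.49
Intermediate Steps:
w(n, S) = -√(S² + n²)/7 (w(n, S) = -√(n² + S²)/7 = -√(S² + n²)/7)
(w((5/(-3) - 1/1)/(0 + 3), 4)*(-43))*38 = (-√(4² + ((5/(-3) - 1/1)/(0 + 3))²)/7*(-43))*38 = (-√(16 + ((5*(-⅓) - 1*1)/3)²)/7*(-43))*38 = (-√(16 + ((-5/3 - 1)/3)²)/7*(-43))*38 = (-√(16 + ((⅓)*(-8/3))²)/7*(-43))*38 = (-√(16 + (-8/9)²)/7*(-43))*38 = (-√(16 + 64/81)/7*(-43))*38 = (-4*√85/63*(-43))*38 = (172*√85/63)*38 = 6536*√85/63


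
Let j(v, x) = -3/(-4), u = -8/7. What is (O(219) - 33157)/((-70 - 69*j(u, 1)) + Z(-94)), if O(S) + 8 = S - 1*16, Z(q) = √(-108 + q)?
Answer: 64209976/240401 + 527392*I*√202/240401 ≈ 267.1 + 31.18*I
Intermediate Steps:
O(S) = -24 + S (O(S) = -8 + (S - 1*16) = -8 + (S - 16) = -8 + (-16 + S) = -24 + S)
u = -8/7 (u = -8*⅐ = -8/7 ≈ -1.1429)
j(v, x) = ¾ (j(v, x) = -3*(-¼) = ¾)
(O(219) - 33157)/((-70 - 69*j(u, 1)) + Z(-94)) = ((-24 + 219) - 33157)/((-70 - 69*¾) + √(-108 - 94)) = (195 - 33157)/((-70 - 207/4) + √(-202)) = -32962/(-487/4 + I*√202)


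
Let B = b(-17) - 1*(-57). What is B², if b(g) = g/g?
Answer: 3364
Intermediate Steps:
b(g) = 1
B = 58 (B = 1 - 1*(-57) = 1 + 57 = 58)
B² = 58² = 3364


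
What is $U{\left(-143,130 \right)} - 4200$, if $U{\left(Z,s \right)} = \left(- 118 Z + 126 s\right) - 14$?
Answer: $29040$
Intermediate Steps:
$U{\left(Z,s \right)} = -14 - 118 Z + 126 s$
$U{\left(-143,130 \right)} - 4200 = \left(-14 - -16874 + 126 \cdot 130\right) - 4200 = \left(-14 + 16874 + 16380\right) - 4200 = 33240 - 4200 = 29040$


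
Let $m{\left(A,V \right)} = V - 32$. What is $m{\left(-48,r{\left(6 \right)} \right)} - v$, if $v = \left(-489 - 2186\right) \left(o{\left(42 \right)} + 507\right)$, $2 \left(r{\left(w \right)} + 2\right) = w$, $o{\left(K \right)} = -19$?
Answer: $1305369$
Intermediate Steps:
$r{\left(w \right)} = -2 + \frac{w}{2}$
$m{\left(A,V \right)} = -32 + V$
$v = -1305400$ ($v = \left(-489 - 2186\right) \left(-19 + 507\right) = \left(-2675\right) 488 = -1305400$)
$m{\left(-48,r{\left(6 \right)} \right)} - v = \left(-32 + \left(-2 + \frac{1}{2} \cdot 6\right)\right) - -1305400 = \left(-32 + \left(-2 + 3\right)\right) + 1305400 = \left(-32 + 1\right) + 1305400 = -31 + 1305400 = 1305369$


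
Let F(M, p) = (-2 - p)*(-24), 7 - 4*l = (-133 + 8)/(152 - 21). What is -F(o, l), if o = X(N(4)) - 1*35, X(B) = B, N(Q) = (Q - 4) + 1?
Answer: -12540/131 ≈ -95.725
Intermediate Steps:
N(Q) = -3 + Q (N(Q) = (-4 + Q) + 1 = -3 + Q)
o = -34 (o = (-3 + 4) - 1*35 = 1 - 35 = -34)
l = 521/262 (l = 7/4 - (-133 + 8)/(4*(152 - 21)) = 7/4 - (-125)/(4*131) = 7/4 - ¼*(-125/131) = 7/4 + 125/524 = 521/262 ≈ 1.9886)
F(M, p) = 48 + 24*p
-F(o, l) = -(48 + 24*(521/262)) = -(48 + 6252/131) = -1*12540/131 = -12540/131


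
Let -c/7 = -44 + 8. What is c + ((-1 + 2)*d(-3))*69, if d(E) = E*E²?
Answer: -1611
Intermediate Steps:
d(E) = E³
c = 252 (c = -7*(-44 + 8) = -7*(-36) = 252)
c + ((-1 + 2)*d(-3))*69 = 252 + ((-1 + 2)*(-3)³)*69 = 252 + (1*(-27))*69 = 252 - 27*69 = 252 - 1863 = -1611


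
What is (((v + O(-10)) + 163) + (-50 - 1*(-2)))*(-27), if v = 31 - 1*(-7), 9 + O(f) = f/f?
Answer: -3915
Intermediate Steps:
O(f) = -8 (O(f) = -9 + f/f = -9 + 1 = -8)
v = 38 (v = 31 + 7 = 38)
(((v + O(-10)) + 163) + (-50 - 1*(-2)))*(-27) = (((38 - 8) + 163) + (-50 - 1*(-2)))*(-27) = ((30 + 163) + (-50 + 2))*(-27) = (193 - 48)*(-27) = 145*(-27) = -3915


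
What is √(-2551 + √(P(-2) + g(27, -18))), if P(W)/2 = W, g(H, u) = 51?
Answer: √(-2551 + √47) ≈ 50.44*I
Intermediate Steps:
P(W) = 2*W
√(-2551 + √(P(-2) + g(27, -18))) = √(-2551 + √(2*(-2) + 51)) = √(-2551 + √(-4 + 51)) = √(-2551 + √47)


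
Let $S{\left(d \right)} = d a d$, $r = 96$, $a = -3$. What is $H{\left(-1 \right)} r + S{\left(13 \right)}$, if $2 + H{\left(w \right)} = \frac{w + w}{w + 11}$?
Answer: $- \frac{3591}{5} \approx -718.2$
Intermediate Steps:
$H{\left(w \right)} = -2 + \frac{2 w}{11 + w}$ ($H{\left(w \right)} = -2 + \frac{w + w}{w + 11} = -2 + \frac{2 w}{11 + w}$)
$S{\left(d \right)} = - 3 d^{2}$ ($S{\left(d \right)} = d \left(-3\right) d = - 3 d d = - 3 d^{2}$)
$H{\left(-1 \right)} r + S{\left(13 \right)} = - \frac{22}{11 - 1} \cdot 96 - 3 \cdot 13^{2} = - \frac{22}{10} \cdot 96 - 507 = \left(-22\right) \frac{1}{10} \cdot 96 - 507 = \left(- \frac{11}{5}\right) 96 - 507 = - \frac{1056}{5} - 507 = - \frac{3591}{5}$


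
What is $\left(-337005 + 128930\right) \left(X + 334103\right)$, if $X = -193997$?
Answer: $-29152555950$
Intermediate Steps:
$\left(-337005 + 128930\right) \left(X + 334103\right) = \left(-337005 + 128930\right) \left(-193997 + 334103\right) = \left(-208075\right) 140106 = -29152555950$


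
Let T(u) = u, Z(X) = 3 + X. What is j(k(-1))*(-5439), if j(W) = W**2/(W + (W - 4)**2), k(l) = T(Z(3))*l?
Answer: -97902/47 ≈ -2083.0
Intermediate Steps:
k(l) = 6*l (k(l) = (3 + 3)*l = 6*l)
j(W) = W**2/(W + (-4 + W)**2)
j(k(-1))*(-5439) = ((6*(-1))**2/(6*(-1) + (-4 + 6*(-1))**2))*(-5439) = ((-6)**2/(-6 + (-4 - 6)**2))*(-5439) = (36/(-6 + (-10)**2))*(-5439) = (36/(-6 + 100))*(-5439) = (36/94)*(-5439) = (36*(1/94))*(-5439) = (18/47)*(-5439) = -97902/47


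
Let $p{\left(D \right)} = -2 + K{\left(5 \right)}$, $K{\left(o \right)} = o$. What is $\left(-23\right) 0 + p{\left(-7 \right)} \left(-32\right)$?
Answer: $-96$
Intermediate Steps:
$p{\left(D \right)} = 3$ ($p{\left(D \right)} = -2 + 5 = 3$)
$\left(-23\right) 0 + p{\left(-7 \right)} \left(-32\right) = \left(-23\right) 0 + 3 \left(-32\right) = 0 - 96 = -96$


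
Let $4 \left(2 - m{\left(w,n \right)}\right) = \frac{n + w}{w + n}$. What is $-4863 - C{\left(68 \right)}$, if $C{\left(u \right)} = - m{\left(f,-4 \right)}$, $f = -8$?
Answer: $- \frac{19445}{4} \approx -4861.3$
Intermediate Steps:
$m{\left(w,n \right)} = \frac{7}{4}$ ($m{\left(w,n \right)} = 2 - \frac{\left(n + w\right) \frac{1}{w + n}}{4} = 2 - \frac{\left(n + w\right) \frac{1}{n + w}}{4} = 2 - \frac{1}{4} = \frac{7}{4}$)
$C{\left(u \right)} = - \frac{7}{4}$ ($C{\left(u \right)} = \left(-1\right) \frac{7}{4} = - \frac{7}{4}$)
$-4863 - C{\left(68 \right)} = -4863 - - \frac{7}{4} = -4863 + \frac{7}{4} = - \frac{19445}{4}$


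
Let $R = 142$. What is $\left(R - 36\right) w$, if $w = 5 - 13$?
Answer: $-848$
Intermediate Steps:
$w = -8$ ($w = 5 - 13 = -8$)
$\left(R - 36\right) w = \left(142 - 36\right) \left(-8\right) = 106 \left(-8\right) = -848$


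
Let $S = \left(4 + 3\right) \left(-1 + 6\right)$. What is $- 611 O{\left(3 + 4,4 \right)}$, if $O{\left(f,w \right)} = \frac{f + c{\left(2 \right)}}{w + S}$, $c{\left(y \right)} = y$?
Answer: $-141$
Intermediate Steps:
$S = 35$ ($S = 7 \cdot 5 = 35$)
$O{\left(f,w \right)} = \frac{2 + f}{35 + w}$ ($O{\left(f,w \right)} = \frac{f + 2}{w + 35} = \frac{2 + f}{35 + w}$)
$- 611 O{\left(3 + 4,4 \right)} = - 611 \frac{2 + \left(3 + 4\right)}{35 + 4} = - 611 \frac{2 + 7}{39} = - 611 \cdot \frac{1}{39} \cdot 9 = \left(-611\right) \frac{3}{13} = -141$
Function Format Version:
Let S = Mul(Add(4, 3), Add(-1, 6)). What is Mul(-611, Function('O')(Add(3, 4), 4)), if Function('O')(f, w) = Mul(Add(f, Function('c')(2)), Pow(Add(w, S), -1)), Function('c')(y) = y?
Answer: -141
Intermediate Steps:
S = 35 (S = Mul(7, 5) = 35)
Function('O')(f, w) = Mul(Pow(Add(35, w), -1), Add(2, f)) (Function('O')(f, w) = Mul(Add(f, 2), Pow(Add(w, 35), -1)) = Mul(Add(2, f), Pow(Add(35, w), -1)) = Mul(Pow(Add(35, w), -1), Add(2, f)))
Mul(-611, Function('O')(Add(3, 4), 4)) = Mul(-611, Mul(Pow(Add(35, 4), -1), Add(2, Add(3, 4)))) = Mul(-611, Mul(Pow(39, -1), Add(2, 7))) = Mul(-611, Mul(Rational(1, 39), 9)) = Mul(-611, Rational(3, 13)) = -141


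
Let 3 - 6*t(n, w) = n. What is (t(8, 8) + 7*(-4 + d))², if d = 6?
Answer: 6241/36 ≈ 173.36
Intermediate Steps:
t(n, w) = ½ - n/6
(t(8, 8) + 7*(-4 + d))² = ((½ - ⅙*8) + 7*(-4 + 6))² = ((½ - 4/3) + 7*2)² = (-⅚ + 14)² = (79/6)² = 6241/36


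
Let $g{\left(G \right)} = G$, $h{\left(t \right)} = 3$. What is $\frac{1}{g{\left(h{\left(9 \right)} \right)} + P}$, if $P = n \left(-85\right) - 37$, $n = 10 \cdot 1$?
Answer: $- \frac{1}{884} \approx -0.0011312$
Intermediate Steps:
$n = 10$
$P = -887$ ($P = 10 \left(-85\right) - 37 = -850 - 37 = -887$)
$\frac{1}{g{\left(h{\left(9 \right)} \right)} + P} = \frac{1}{3 - 887} = \frac{1}{-884} = - \frac{1}{884}$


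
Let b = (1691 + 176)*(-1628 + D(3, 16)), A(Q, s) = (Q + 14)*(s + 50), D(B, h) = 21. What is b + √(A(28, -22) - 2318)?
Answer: -3000269 + I*√1142 ≈ -3.0003e+6 + 33.794*I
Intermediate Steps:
A(Q, s) = (14 + Q)*(50 + s)
b = -3000269 (b = (1691 + 176)*(-1628 + 21) = 1867*(-1607) = -3000269)
b + √(A(28, -22) - 2318) = -3000269 + √((700 + 14*(-22) + 50*28 + 28*(-22)) - 2318) = -3000269 + √((700 - 308 + 1400 - 616) - 2318) = -3000269 + √(1176 - 2318) = -3000269 + √(-1142) = -3000269 + I*√1142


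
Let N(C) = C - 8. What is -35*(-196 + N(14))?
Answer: 6650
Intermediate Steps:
N(C) = -8 + C
-35*(-196 + N(14)) = -35*(-196 + (-8 + 14)) = -35*(-196 + 6) = -35*(-190) = 6650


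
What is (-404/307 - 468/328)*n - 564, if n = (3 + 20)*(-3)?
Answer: -9433893/25174 ≈ -374.75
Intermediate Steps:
n = -69 (n = 23*(-3) = -69)
(-404/307 - 468/328)*n - 564 = (-404/307 - 468/328)*(-69) - 564 = (-404*1/307 - 468*1/328)*(-69) - 564 = (-404/307 - 117/82)*(-69) - 564 = -69047/25174*(-69) - 564 = 4764243/25174 - 564 = -9433893/25174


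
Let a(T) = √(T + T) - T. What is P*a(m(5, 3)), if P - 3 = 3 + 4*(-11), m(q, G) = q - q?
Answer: 0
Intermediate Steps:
m(q, G) = 0
a(T) = -T + √2*√T (a(T) = √(2*T) - T = √2*√T - T = -T + √2*√T)
P = -38 (P = 3 + (3 + 4*(-11)) = 3 + (3 - 44) = 3 - 41 = -38)
P*a(m(5, 3)) = -38*(-1*0 + √2*√0) = -38*(0 + √2*0) = -38*(0 + 0) = -38*0 = 0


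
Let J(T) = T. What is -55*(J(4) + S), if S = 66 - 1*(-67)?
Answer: -7535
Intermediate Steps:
S = 133 (S = 66 + 67 = 133)
-55*(J(4) + S) = -55*(4 + 133) = -55*137 = -7535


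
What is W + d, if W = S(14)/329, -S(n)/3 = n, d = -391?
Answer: -18383/47 ≈ -391.13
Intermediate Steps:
S(n) = -3*n
W = -6/47 (W = -3*14/329 = -42*1/329 = -6/47 ≈ -0.12766)
W + d = -6/47 - 391 = -18383/47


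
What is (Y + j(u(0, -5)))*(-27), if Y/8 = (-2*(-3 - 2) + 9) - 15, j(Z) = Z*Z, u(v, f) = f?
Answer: -1539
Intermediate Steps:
j(Z) = Z**2
Y = 32 (Y = 8*((-2*(-3 - 2) + 9) - 15) = 8*((-2*(-5) + 9) - 15) = 8*((10 + 9) - 15) = 8*(19 - 15) = 8*4 = 32)
(Y + j(u(0, -5)))*(-27) = (32 + (-5)**2)*(-27) = (32 + 25)*(-27) = 57*(-27) = -1539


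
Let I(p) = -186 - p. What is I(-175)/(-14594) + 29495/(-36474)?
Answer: -107512204/133075389 ≈ -0.80790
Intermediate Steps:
I(-175)/(-14594) + 29495/(-36474) = (-186 - 1*(-175))/(-14594) + 29495/(-36474) = (-186 + 175)*(-1/14594) + 29495*(-1/36474) = -11*(-1/14594) - 29495/36474 = 11/14594 - 29495/36474 = -107512204/133075389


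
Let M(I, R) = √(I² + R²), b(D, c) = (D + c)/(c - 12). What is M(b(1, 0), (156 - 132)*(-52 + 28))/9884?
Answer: √47775745/118608 ≈ 0.058276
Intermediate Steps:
b(D, c) = (D + c)/(-12 + c)
M(b(1, 0), (156 - 132)*(-52 + 28))/9884 = √(((1 + 0)/(-12 + 0))² + ((156 - 132)*(-52 + 28))²)/9884 = √((1/(-12))² + (24*(-24))²)*(1/9884) = √((-1/12*1)² + (-576)²)*(1/9884) = √((-1/12)² + 331776)*(1/9884) = √(1/144 + 331776)*(1/9884) = √(47775745/144)*(1/9884) = (√47775745/12)*(1/9884) = √47775745/118608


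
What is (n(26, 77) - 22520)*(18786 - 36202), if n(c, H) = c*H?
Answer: 357341488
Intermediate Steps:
n(c, H) = H*c
(n(26, 77) - 22520)*(18786 - 36202) = (77*26 - 22520)*(18786 - 36202) = (2002 - 22520)*(-17416) = -20518*(-17416) = 357341488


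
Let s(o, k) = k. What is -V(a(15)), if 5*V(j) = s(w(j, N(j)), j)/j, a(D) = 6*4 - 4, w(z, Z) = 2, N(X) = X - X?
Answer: -⅕ ≈ -0.20000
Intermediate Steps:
N(X) = 0
a(D) = 20 (a(D) = 24 - 4 = 20)
V(j) = ⅕ (V(j) = (j/j)/5 = (⅕)*1 = ⅕)
-V(a(15)) = -1*⅕ = -⅕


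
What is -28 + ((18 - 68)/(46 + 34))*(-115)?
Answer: 351/8 ≈ 43.875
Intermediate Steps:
-28 + ((18 - 68)/(46 + 34))*(-115) = -28 - 50/80*(-115) = -28 - 50*1/80*(-115) = -28 - 5/8*(-115) = -28 + 575/8 = 351/8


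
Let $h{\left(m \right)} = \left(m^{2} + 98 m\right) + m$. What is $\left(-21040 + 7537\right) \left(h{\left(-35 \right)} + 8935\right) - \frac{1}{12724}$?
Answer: $- \frac{1150282491541}{12724} \approx -9.0403 \cdot 10^{7}$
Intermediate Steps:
$h{\left(m \right)} = m^{2} + 99 m$
$\left(-21040 + 7537\right) \left(h{\left(-35 \right)} + 8935\right) - \frac{1}{12724} = \left(-21040 + 7537\right) \left(- 35 \left(99 - 35\right) + 8935\right) - \frac{1}{12724} = - 13503 \left(\left(-35\right) 64 + 8935\right) - \frac{1}{12724} = - 13503 \left(-2240 + 8935\right) - \frac{1}{12724} = \left(-13503\right) 6695 - \frac{1}{12724} = -90402585 - \frac{1}{12724} = - \frac{1150282491541}{12724}$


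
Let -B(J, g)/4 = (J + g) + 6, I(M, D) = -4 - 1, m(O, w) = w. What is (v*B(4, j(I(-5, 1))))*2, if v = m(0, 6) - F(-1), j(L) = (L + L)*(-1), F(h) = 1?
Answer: -800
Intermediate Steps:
I(M, D) = -5
j(L) = -2*L (j(L) = (2*L)*(-1) = -2*L)
B(J, g) = -24 - 4*J - 4*g (B(J, g) = -4*((J + g) + 6) = -4*(6 + J + g) = -24 - 4*J - 4*g)
v = 5 (v = 6 - 1*1 = 6 - 1 = 5)
(v*B(4, j(I(-5, 1))))*2 = (5*(-24 - 4*4 - (-8)*(-5)))*2 = (5*(-24 - 16 - 4*10))*2 = (5*(-24 - 16 - 40))*2 = (5*(-80))*2 = -400*2 = -800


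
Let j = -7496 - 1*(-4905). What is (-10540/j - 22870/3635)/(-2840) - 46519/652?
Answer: -7776707954666/108997812305 ≈ -71.347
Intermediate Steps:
j = -2591 (j = -7496 + 4905 = -2591)
(-10540/j - 22870/3635)/(-2840) - 46519/652 = (-10540/(-2591) - 22870/3635)/(-2840) - 46519/652 = (-10540*(-1/2591) - 22870*1/3635)*(-1/2840) - 46519*1/652 = (10540/2591 - 4574/727)*(-1/2840) - 46519/652 = -4188654/1883657*(-1/2840) - 46519/652 = 2094327/2674792940 - 46519/652 = -7776707954666/108997812305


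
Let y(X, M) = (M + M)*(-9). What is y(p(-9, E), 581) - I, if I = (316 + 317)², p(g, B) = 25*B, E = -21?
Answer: -411147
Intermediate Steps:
y(X, M) = -18*M (y(X, M) = (2*M)*(-9) = -18*M)
I = 400689 (I = 633² = 400689)
y(p(-9, E), 581) - I = -18*581 - 1*400689 = -10458 - 400689 = -411147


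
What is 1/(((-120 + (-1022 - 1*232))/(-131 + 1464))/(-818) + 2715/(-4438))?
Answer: -2419584286/1477160949 ≈ -1.6380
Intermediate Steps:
1/(((-120 + (-1022 - 1*232))/(-131 + 1464))/(-818) + 2715/(-4438)) = 1/(((-120 + (-1022 - 232))/1333)*(-1/818) + 2715*(-1/4438)) = 1/(((-120 - 1254)*(1/1333))*(-1/818) - 2715/4438) = 1/(-1374*1/1333*(-1/818) - 2715/4438) = 1/(-1374/1333*(-1/818) - 2715/4438) = 1/(687/545197 - 2715/4438) = 1/(-1477160949/2419584286) = -2419584286/1477160949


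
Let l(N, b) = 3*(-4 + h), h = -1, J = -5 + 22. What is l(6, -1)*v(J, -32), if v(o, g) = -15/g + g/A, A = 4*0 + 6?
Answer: 2335/32 ≈ 72.969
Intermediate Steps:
J = 17
A = 6 (A = 0 + 6 = 6)
v(o, g) = -15/g + g/6
l(N, b) = -15 (l(N, b) = 3*(-4 - 1) = 3*(-5) = -15)
l(6, -1)*v(J, -32) = -15*(-15/(-32) + (⅙)*(-32)) = -15*(-15*(-1/32) - 16/3) = -15*(15/32 - 16/3) = -15*(-467/96) = 2335/32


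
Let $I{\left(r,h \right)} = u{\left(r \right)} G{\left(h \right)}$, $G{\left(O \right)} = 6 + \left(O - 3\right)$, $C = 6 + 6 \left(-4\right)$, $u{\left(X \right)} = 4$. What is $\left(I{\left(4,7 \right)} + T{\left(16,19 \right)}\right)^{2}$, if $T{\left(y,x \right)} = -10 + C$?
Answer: $144$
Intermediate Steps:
$C = -18$ ($C = 6 - 24 = -18$)
$G{\left(O \right)} = 3 + O$ ($G{\left(O \right)} = 6 + \left(-3 + O\right) = 3 + O$)
$T{\left(y,x \right)} = -28$ ($T{\left(y,x \right)} = -10 - 18 = -28$)
$I{\left(r,h \right)} = 12 + 4 h$ ($I{\left(r,h \right)} = 4 \left(3 + h\right) = 12 + 4 h$)
$\left(I{\left(4,7 \right)} + T{\left(16,19 \right)}\right)^{2} = \left(\left(12 + 4 \cdot 7\right) - 28\right)^{2} = \left(\left(12 + 28\right) - 28\right)^{2} = \left(40 - 28\right)^{2} = 12^{2} = 144$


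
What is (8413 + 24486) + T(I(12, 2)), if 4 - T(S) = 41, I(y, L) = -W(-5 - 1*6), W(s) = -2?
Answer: 32862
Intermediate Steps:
I(y, L) = 2 (I(y, L) = -1*(-2) = 2)
T(S) = -37 (T(S) = 4 - 1*41 = 4 - 41 = -37)
(8413 + 24486) + T(I(12, 2)) = (8413 + 24486) - 37 = 32899 - 37 = 32862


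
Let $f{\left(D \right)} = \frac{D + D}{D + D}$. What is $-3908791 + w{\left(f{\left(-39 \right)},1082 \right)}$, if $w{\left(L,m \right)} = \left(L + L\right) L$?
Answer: $-3908789$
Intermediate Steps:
$f{\left(D \right)} = 1$ ($f{\left(D \right)} = \frac{2 D}{2 D} = 2 D \frac{1}{2 D} = 1$)
$w{\left(L,m \right)} = 2 L^{2}$ ($w{\left(L,m \right)} = 2 L L = 2 L^{2}$)
$-3908791 + w{\left(f{\left(-39 \right)},1082 \right)} = -3908791 + 2 \cdot 1^{2} = -3908791 + 2 \cdot 1 = -3908791 + 2 = -3908789$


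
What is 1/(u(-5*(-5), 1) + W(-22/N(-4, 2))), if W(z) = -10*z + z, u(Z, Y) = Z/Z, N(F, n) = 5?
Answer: 5/203 ≈ 0.024631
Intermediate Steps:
u(Z, Y) = 1
W(z) = -9*z
1/(u(-5*(-5), 1) + W(-22/N(-4, 2))) = 1/(1 - (-198)/5) = 1/(1 - 9*(-22/5)) = 1/(1 + 198/5) = 1/(203/5) = 5/203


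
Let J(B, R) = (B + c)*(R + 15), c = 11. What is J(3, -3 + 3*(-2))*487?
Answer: 40908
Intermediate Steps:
J(B, R) = (11 + B)*(15 + R) (J(B, R) = (B + 11)*(R + 15) = (11 + B)*(15 + R))
J(3, -3 + 3*(-2))*487 = (165 + 11*(-3 + 3*(-2)) + 15*3 + 3*(-3 + 3*(-2)))*487 = (165 + 11*(-3 - 6) + 45 + 3*(-3 - 6))*487 = (165 + 11*(-9) + 45 + 3*(-9))*487 = (165 - 99 + 45 - 27)*487 = 84*487 = 40908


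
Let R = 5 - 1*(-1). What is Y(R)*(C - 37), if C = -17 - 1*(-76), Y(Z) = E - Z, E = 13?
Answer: 154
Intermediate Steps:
R = 6 (R = 5 + 1 = 6)
Y(Z) = 13 - Z
C = 59 (C = -17 + 76 = 59)
Y(R)*(C - 37) = (13 - 1*6)*(59 - 37) = (13 - 6)*22 = 7*22 = 154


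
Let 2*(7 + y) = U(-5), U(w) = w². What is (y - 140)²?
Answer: 72361/4 ≈ 18090.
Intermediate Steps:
y = 11/2 (y = -7 + (½)*(-5)² = -7 + (½)*25 = -7 + 25/2 = 11/2 ≈ 5.5000)
(y - 140)² = (11/2 - 140)² = (-269/2)² = 72361/4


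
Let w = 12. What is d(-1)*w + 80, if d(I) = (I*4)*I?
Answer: 128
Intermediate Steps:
d(I) = 4*I² (d(I) = (4*I)*I = 4*I²)
d(-1)*w + 80 = (4*(-1)²)*12 + 80 = (4*1)*12 + 80 = 4*12 + 80 = 48 + 80 = 128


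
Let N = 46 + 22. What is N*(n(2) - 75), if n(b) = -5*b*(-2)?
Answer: -3740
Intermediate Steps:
n(b) = 10*b
N = 68
N*(n(2) - 75) = 68*(10*2 - 75) = 68*(20 - 75) = 68*(-55) = -3740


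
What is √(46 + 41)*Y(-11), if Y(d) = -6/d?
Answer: 6*√87/11 ≈ 5.0877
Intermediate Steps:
√(46 + 41)*Y(-11) = √(46 + 41)*(-6/(-11)) = √87*(-6*(-1/11)) = √87*(6/11) = 6*√87/11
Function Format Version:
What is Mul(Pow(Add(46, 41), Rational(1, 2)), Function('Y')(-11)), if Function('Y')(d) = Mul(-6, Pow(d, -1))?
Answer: Mul(Rational(6, 11), Pow(87, Rational(1, 2))) ≈ 5.0877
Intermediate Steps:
Mul(Pow(Add(46, 41), Rational(1, 2)), Function('Y')(-11)) = Mul(Pow(Add(46, 41), Rational(1, 2)), Mul(-6, Pow(-11, -1))) = Mul(Pow(87, Rational(1, 2)), Mul(-6, Rational(-1, 11))) = Mul(Pow(87, Rational(1, 2)), Rational(6, 11)) = Mul(Rational(6, 11), Pow(87, Rational(1, 2)))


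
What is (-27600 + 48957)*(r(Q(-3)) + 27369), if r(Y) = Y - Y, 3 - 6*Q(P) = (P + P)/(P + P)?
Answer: 584519733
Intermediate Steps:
Q(P) = 1/3 (Q(P) = 1/2 - (P + P)/(6*(P + P)) = 1/2 - 2*P/(6*(2*P)) = 1/2 - 2*P*1/(2*P)/6 = 1/2 - 1/6*1 = 1/2 - 1/6 = 1/3)
r(Y) = 0
(-27600 + 48957)*(r(Q(-3)) + 27369) = (-27600 + 48957)*(0 + 27369) = 21357*27369 = 584519733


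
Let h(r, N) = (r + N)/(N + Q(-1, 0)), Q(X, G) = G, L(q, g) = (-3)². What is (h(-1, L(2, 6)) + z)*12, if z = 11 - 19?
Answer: -256/3 ≈ -85.333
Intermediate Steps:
L(q, g) = 9
h(r, N) = (N + r)/N (h(r, N) = (r + N)/(N + 0) = (N + r)/N)
z = -8
(h(-1, L(2, 6)) + z)*12 = ((9 - 1)/9 - 8)*12 = ((⅑)*8 - 8)*12 = (8/9 - 8)*12 = -64/9*12 = -256/3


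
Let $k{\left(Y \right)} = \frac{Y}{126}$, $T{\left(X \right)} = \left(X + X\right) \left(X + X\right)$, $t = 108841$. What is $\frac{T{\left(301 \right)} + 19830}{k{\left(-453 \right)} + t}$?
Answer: $\frac{16053828}{4571171} \approx 3.512$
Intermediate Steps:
$T{\left(X \right)} = 4 X^{2}$ ($T{\left(X \right)} = 2 X 2 X = 4 X^{2}$)
$k{\left(Y \right)} = \frac{Y}{126}$ ($k{\left(Y \right)} = Y \frac{1}{126} = \frac{Y}{126}$)
$\frac{T{\left(301 \right)} + 19830}{k{\left(-453 \right)} + t} = \frac{4 \cdot 301^{2} + 19830}{\frac{1}{126} \left(-453\right) + 108841} = \frac{4 \cdot 90601 + 19830}{- \frac{151}{42} + 108841} = \frac{362404 + 19830}{\frac{4571171}{42}} = 382234 \cdot \frac{42}{4571171} = \frac{16053828}{4571171}$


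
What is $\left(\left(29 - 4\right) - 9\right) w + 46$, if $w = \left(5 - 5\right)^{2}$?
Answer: $46$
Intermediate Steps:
$w = 0$ ($w = \left(5 + \left(-5 + 0\right)\right)^{2} = \left(5 - 5\right)^{2} = 0^{2} = 0$)
$\left(\left(29 - 4\right) - 9\right) w + 46 = \left(\left(29 - 4\right) - 9\right) 0 + 46 = \left(25 - 9\right) 0 + 46 = 16 \cdot 0 + 46 = 0 + 46 = 46$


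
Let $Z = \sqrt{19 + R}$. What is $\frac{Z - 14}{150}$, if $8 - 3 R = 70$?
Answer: $- \frac{7}{75} + \frac{i \sqrt{15}}{450} \approx -0.093333 + 0.0086066 i$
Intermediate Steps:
$R = - \frac{62}{3}$ ($R = \frac{8}{3} - \frac{70}{3} = - \frac{62}{3} \approx -20.667$)
$Z = \frac{i \sqrt{15}}{3}$ ($Z = \sqrt{19 - \frac{62}{3}} = \sqrt{- \frac{5}{3}} = \frac{i \sqrt{15}}{3} \approx 1.291 i$)
$\frac{Z - 14}{150} = \frac{\frac{i \sqrt{15}}{3} - 14}{150} = \left(-14 + \frac{i \sqrt{15}}{3}\right) \frac{1}{150} = - \frac{7}{75} + \frac{i \sqrt{15}}{450}$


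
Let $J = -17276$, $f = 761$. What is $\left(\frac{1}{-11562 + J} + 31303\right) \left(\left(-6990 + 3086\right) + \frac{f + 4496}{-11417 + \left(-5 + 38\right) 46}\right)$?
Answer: $- \frac{34890830325715089}{285467362} \approx -1.2222 \cdot 10^{8}$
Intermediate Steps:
$\left(\frac{1}{-11562 + J} + 31303\right) \left(\left(-6990 + 3086\right) + \frac{f + 4496}{-11417 + \left(-5 + 38\right) 46}\right) = \left(\frac{1}{-11562 - 17276} + 31303\right) \left(\left(-6990 + 3086\right) + \frac{761 + 4496}{-11417 + \left(-5 + 38\right) 46}\right) = \left(\frac{1}{-28838} + 31303\right) \left(-3904 + \frac{5257}{-11417 + 33 \cdot 46}\right) = \left(- \frac{1}{28838} + 31303\right) \left(-3904 + \frac{5257}{-11417 + 1518}\right) = \frac{902715913 \left(-3904 + \frac{5257}{-9899}\right)}{28838} = \frac{902715913 \left(-3904 + 5257 \left(- \frac{1}{9899}\right)\right)}{28838} = \frac{902715913 \left(-3904 - \frac{5257}{9899}\right)}{28838} = \frac{902715913}{28838} \left(- \frac{38650953}{9899}\right) = - \frac{34890830325715089}{285467362}$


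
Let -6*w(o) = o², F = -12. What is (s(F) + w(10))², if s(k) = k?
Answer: 7396/9 ≈ 821.78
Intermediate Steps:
w(o) = -o²/6
(s(F) + w(10))² = (-12 - ⅙*10²)² = (-12 - ⅙*100)² = (-12 - 50/3)² = (-86/3)² = 7396/9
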